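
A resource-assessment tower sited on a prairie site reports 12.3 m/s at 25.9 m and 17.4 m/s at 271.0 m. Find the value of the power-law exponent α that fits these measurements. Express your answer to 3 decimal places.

α ≈ 0.148

Power law: V₂/V₁ = (z₂/z₁)^α ⇒ α = ln(V₂/V₁) / ln(z₂/z₁)
α = ln(17.4/12.3) / ln(271.0/25.9) = ln(1.4146) / ln(10.4633)
  = 0.34687 / 2.34788 = 0.14774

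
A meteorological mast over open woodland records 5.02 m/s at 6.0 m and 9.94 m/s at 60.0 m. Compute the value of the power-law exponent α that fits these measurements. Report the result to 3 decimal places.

α ≈ 0.297

Power law: V₂/V₁ = (z₂/z₁)^α ⇒ α = ln(V₂/V₁) / ln(z₂/z₁)
α = ln(9.94/5.02) / ln(60.0/6.0) = ln(1.9801) / ln(10.0000)
  = 0.68314 / 2.30259 = 0.29668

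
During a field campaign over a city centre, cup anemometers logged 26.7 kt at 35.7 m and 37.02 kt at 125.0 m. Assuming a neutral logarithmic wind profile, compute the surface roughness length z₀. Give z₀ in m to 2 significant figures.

z₀ ≈ 1.4 m

Log law: V(z) ∝ ln(z/z₀). With r = V₁/V₂ = 26.7/37.02 = 0.72123,
r · ln(z₂/z₀) = ln(z₁/z₀) ⇒ ln z₀ = (ln z₁ − r·ln z₂)/(1 − r)
ln z₀ = (3.57515 − 0.72123×4.82831) / 0.27877 = 0.3330
z₀ = exp(0.3330) = 1.395 m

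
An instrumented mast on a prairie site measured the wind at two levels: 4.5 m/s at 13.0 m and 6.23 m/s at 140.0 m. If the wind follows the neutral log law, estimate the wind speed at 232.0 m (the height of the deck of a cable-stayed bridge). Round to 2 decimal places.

Log law: V ∝ ln(z/z₀). From the pair, with r = V₁/V₂ = 0.72231,
ln z₀ = (ln z₁ − r·ln z₂)/(1 − r) = (2.5649 − 0.72231×4.9416)/0.27769 = -3.6172 → z₀ = 0.02686 m
V₃ = V₁ · ln(z₃/z₀)/ln(z₁/z₀) = 4.5 × 9.0639/6.1821 = 6.5977 m/s

6.60 m/s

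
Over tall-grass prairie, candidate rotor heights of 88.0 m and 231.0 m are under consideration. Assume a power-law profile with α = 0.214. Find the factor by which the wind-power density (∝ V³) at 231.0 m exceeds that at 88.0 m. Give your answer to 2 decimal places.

Speed ratio: V_B/V_A = (z_B/z_A)^α = (231.0/88.0)^0.214 = (2.6250)^0.214 = 1.22940
Power-density ratio: P_B/P_A = (V_B/V_A)³ = (1.22940)³ = 1.85815

1.86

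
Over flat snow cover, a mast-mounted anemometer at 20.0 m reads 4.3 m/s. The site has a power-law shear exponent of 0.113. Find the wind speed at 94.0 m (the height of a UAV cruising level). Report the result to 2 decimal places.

5.12 m/s

Power-law profile: V₂ = V₁ · (z₂/z₁)^α
V₂ = 4.3 × (94.0/20.0)^0.113 = 4.3 × (4.7000)^0.113
    = 4.3 × 1.1911 = 5.1217 m/s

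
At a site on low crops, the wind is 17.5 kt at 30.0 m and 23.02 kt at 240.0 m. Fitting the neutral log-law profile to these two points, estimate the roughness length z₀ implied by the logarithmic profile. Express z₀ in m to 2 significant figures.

z₀ ≈ 0.041 m

Log law: V(z) ∝ ln(z/z₀). With r = V₁/V₂ = 17.5/23.02 = 0.76021,
r · ln(z₂/z₀) = ln(z₁/z₀) ⇒ ln z₀ = (ln z₁ − r·ln z₂)/(1 − r)
ln z₀ = (3.40120 − 0.76021×5.48064) / 0.23979 = -3.1912
z₀ = exp(-3.1912) = 0.04112 m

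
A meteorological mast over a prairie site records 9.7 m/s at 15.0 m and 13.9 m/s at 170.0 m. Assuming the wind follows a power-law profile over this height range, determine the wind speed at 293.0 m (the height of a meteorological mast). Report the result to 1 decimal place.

First find α: α = ln(V₂/V₁)/ln(z₂/z₁) = ln(13.9/9.7)/ln(170.0/15.0) = 0.35976/2.42775 = 0.1482
Extrapolate from 170.0 m to 293.0 m: V₃ = 13.9 × (293.0/170.0)^0.1482 = 13.9 × 1.0840 = 15.0678 m/s

15.1 m/s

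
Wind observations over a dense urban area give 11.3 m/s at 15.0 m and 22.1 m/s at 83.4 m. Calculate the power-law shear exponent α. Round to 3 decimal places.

α ≈ 0.391

Power law: V₂/V₁ = (z₂/z₁)^α ⇒ α = ln(V₂/V₁) / ln(z₂/z₁)
α = ln(22.1/11.3) / ln(83.4/15.0) = ln(1.9558) / ln(5.5600)
  = 0.67077 / 1.71560 = 0.39099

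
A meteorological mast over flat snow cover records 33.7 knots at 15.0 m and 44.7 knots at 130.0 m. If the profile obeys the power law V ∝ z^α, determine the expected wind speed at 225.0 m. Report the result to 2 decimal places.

48.03 knots

First find α: α = ln(V₂/V₁)/ln(z₂/z₁) = ln(44.7/33.7)/ln(130.0/15.0) = 0.28248/2.15948 = 0.1308
Extrapolate from 130.0 m to 225.0 m: V₃ = 44.7 × (225.0/130.0)^0.1308 = 44.7 × 1.0744 = 48.0254 knots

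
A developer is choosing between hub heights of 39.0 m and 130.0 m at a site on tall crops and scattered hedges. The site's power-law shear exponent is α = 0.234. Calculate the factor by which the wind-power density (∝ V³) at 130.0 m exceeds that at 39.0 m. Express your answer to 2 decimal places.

2.33

Speed ratio: V_B/V_A = (z_B/z_A)^α = (130.0/39.0)^0.234 = (3.3333)^0.234 = 1.32542
Power-density ratio: P_B/P_A = (V_B/V_A)³ = (1.32542)³ = 2.32842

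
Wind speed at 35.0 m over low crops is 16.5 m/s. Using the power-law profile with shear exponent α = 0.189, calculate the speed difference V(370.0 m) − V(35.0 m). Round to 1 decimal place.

9.3 m/s

Power law: V₂ = V₁ · (z₂/z₁)^α = 16.5 × (10.5714)^0.189 = 25.7659 m/s
ΔV = 25.7659 − 16.5 = 9.2659 m/s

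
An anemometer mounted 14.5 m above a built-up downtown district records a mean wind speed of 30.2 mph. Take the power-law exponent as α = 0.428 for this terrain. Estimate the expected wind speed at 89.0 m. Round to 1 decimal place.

Power-law profile: V₂ = V₁ · (z₂/z₁)^α
V₂ = 30.2 × (89.0/14.5)^0.428 = 30.2 × (6.1379)^0.428
    = 30.2 × 2.1741 = 65.6569 mph

65.7 mph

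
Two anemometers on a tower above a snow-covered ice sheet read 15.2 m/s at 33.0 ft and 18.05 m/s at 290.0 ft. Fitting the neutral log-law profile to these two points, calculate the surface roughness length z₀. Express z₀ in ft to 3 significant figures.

Log law: V(z) ∝ ln(z/z₀). With r = V₁/V₂ = 15.2/18.05 = 0.84211,
r · ln(z₂/z₀) = ln(z₁/z₀) ⇒ ln z₀ = (ln z₁ − r·ln z₂)/(1 − r)
ln z₀ = (3.49651 − 0.84211×5.66988) / 0.15789 = -8.0948
z₀ = exp(-8.0948) = 0.0003051 ft

z₀ ≈ 0.000305 ft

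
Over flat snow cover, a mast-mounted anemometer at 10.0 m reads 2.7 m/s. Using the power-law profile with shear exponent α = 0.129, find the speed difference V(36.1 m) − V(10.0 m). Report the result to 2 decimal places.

Power law: V₂ = V₁ · (z₂/z₁)^α = 2.7 × (3.6100)^0.129 = 3.1863 m/s
ΔV = 3.1863 − 2.7 = 0.4863 m/s

0.49 m/s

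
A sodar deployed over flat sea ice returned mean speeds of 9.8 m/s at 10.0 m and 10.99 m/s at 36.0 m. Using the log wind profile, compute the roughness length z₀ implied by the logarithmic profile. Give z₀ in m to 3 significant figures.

z₀ ≈ 0.000262 m

Log law: V(z) ∝ ln(z/z₀). With r = V₁/V₂ = 9.8/10.99 = 0.89172,
r · ln(z₂/z₀) = ln(z₁/z₀) ⇒ ln z₀ = (ln z₁ − r·ln z₂)/(1 − r)
ln z₀ = (2.30259 − 0.89172×3.58352) / 0.10828 = -8.2463
z₀ = exp(-8.2463) = 0.0002622 m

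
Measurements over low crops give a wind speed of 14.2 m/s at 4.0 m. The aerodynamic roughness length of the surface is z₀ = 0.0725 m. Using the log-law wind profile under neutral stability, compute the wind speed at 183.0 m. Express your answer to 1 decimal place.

27.7 m/s

Log law: V(z) ∝ ln(z/z₀), so V₂/V₁ = ln(z₂/z₀) / ln(z₁/z₀).
ln(183.0/0.0725) = 7.8337, ln(4.0/0.0725) = 4.0105
V₂ = 14.2 × 7.8337/4.0105 = 14.2 × 1.9533 = 27.7369 m/s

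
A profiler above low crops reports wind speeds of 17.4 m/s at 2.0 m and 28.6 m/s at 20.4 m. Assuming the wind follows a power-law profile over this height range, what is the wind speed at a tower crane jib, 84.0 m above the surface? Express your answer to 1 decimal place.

38.7 m/s

First find α: α = ln(V₂/V₁)/ln(z₂/z₁) = ln(28.6/17.4)/ln(20.4/2.0) = 0.49694/2.32239 = 0.2140
Extrapolate from 20.4 m to 84.0 m: V₃ = 28.6 × (84.0/20.4)^0.2140 = 28.6 × 1.3537 = 38.7156 m/s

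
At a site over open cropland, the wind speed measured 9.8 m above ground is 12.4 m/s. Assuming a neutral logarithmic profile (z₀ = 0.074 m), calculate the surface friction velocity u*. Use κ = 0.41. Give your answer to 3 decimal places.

Log law: V(z) = (u*/κ) · ln(z/z₀) ⇒ u* = κ · V / ln(z/z₀)
u* = 0.41 × 12.4 / ln(9.8/0.074) = 0.41 × 12.4 / 4.8861
   = 5.0840 / 4.8861 = 1.0405 m/s

u* ≈ 1.041 m/s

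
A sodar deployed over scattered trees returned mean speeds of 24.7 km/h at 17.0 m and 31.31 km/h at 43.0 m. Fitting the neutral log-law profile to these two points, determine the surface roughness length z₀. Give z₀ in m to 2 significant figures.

z₀ ≈ 0.53 m

Log law: V(z) ∝ ln(z/z₀). With r = V₁/V₂ = 24.7/31.31 = 0.78889,
r · ln(z₂/z₀) = ln(z₁/z₀) ⇒ ln z₀ = (ln z₁ − r·ln z₂)/(1 − r)
ln z₀ = (2.83321 − 0.78889×3.76120) / 0.21111 = -0.6345
z₀ = exp(-0.6345) = 0.5302 m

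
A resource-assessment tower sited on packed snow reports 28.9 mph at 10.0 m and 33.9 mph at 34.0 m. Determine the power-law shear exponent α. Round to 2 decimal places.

Power law: V₂/V₁ = (z₂/z₁)^α ⇒ α = ln(V₂/V₁) / ln(z₂/z₁)
α = ln(33.9/28.9) / ln(34.0/10.0) = ln(1.1730) / ln(3.4000)
  = 0.15957 / 1.22378 = 0.13039

α ≈ 0.13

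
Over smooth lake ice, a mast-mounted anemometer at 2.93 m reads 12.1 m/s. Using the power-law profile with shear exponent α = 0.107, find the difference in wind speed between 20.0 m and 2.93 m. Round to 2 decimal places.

Power law: V₂ = V₁ · (z₂/z₁)^α = 12.1 × (6.8259)^0.107 = 14.8608 m/s
ΔV = 14.8608 − 12.1 = 2.7608 m/s

2.76 m/s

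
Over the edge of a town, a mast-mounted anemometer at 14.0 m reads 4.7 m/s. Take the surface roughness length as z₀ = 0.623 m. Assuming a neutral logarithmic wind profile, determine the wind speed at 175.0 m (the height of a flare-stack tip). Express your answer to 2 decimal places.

Log law: V(z) ∝ ln(z/z₀), so V₂/V₁ = ln(z₂/z₀) / ln(z₁/z₀).
ln(175.0/0.623) = 5.6380, ln(14.0/0.623) = 3.1123
V₂ = 4.7 × 5.6380/3.1123 = 4.7 × 1.8115 = 8.5142 m/s

8.51 m/s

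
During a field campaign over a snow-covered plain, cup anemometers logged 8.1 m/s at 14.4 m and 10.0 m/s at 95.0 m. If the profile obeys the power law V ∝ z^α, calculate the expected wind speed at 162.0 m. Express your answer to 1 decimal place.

10.6 m/s

First find α: α = ln(V₂/V₁)/ln(z₂/z₁) = ln(10.0/8.1)/ln(95.0/14.4) = 0.21072/1.88665 = 0.1117
Extrapolate from 95.0 m to 162.0 m: V₃ = 10.0 × (162.0/95.0)^0.1117 = 10.0 × 1.0614 = 10.6142 m/s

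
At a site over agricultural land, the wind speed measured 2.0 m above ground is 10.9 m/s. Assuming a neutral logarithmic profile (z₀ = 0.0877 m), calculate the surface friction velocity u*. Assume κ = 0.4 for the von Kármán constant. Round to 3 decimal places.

Log law: V(z) = (u*/κ) · ln(z/z₀) ⇒ u* = κ · V / ln(z/z₀)
u* = 0.4 × 10.9 / ln(2.0/0.0877) = 0.4 × 10.9 / 3.1270
   = 4.3600 / 3.1270 = 1.3943 m/s

u* ≈ 1.394 m/s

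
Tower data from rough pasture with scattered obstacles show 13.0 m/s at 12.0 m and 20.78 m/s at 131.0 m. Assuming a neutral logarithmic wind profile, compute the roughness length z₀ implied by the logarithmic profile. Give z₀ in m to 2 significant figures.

z₀ ≈ 0.22 m

Log law: V(z) ∝ ln(z/z₀). With r = V₁/V₂ = 13.0/20.78 = 0.62560,
r · ln(z₂/z₀) = ln(z₁/z₀) ⇒ ln z₀ = (ln z₁ − r·ln z₂)/(1 − r)
ln z₀ = (2.48491 − 0.62560×4.87520) / 0.37440 = -1.5092
z₀ = exp(-1.5092) = 0.2211 m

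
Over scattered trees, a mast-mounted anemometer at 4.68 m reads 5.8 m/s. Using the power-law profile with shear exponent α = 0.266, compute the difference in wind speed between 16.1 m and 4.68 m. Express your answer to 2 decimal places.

Power law: V₂ = V₁ · (z₂/z₁)^α = 5.8 × (3.4402)^0.266 = 8.0567 m/s
ΔV = 8.0567 − 5.8 = 2.2567 m/s

2.26 m/s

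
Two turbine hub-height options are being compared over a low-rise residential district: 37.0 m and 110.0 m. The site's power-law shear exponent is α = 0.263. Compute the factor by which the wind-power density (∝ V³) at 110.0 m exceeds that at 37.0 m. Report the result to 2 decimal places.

2.36

Speed ratio: V_B/V_A = (z_B/z_A)^α = (110.0/37.0)^0.263 = (2.9730)^0.263 = 1.33183
Power-density ratio: P_B/P_A = (V_B/V_A)³ = (1.33183)³ = 2.36237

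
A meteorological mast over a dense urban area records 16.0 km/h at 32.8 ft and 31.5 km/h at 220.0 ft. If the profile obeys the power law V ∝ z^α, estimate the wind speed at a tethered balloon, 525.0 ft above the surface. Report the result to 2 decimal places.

42.93 km/h

First find α: α = ln(V₂/V₁)/ln(z₂/z₁) = ln(31.5/16.0)/ln(220.0/32.8) = 0.67740/1.90320 = 0.3559
Extrapolate from 220.0 ft to 525.0 ft: V₃ = 31.5 × (525.0/220.0)^0.3559 = 31.5 × 1.3628 = 42.9296 km/h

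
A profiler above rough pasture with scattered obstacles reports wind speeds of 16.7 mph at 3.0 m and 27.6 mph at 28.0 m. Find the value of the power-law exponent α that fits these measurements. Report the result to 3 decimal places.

Power law: V₂/V₁ = (z₂/z₁)^α ⇒ α = ln(V₂/V₁) / ln(z₂/z₁)
α = ln(27.6/16.7) / ln(28.0/3.0) = ln(1.6527) / ln(9.3333)
  = 0.50241 / 2.23359 = 0.22493

α ≈ 0.225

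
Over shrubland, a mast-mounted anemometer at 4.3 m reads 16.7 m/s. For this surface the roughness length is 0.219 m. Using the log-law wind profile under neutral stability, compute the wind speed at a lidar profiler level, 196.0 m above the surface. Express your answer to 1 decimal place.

Log law: V(z) ∝ ln(z/z₀), so V₂/V₁ = ln(z₂/z₀) / ln(z₁/z₀).
ln(196.0/0.219) = 6.7968, ln(4.3/0.219) = 2.9773
V₂ = 16.7 × 6.7968/2.9773 = 16.7 × 2.2829 = 38.1240 m/s

38.1 m/s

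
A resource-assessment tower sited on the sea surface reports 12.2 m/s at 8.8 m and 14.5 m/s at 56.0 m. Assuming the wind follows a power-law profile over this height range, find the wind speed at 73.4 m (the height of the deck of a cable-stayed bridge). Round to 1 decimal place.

First find α: α = ln(V₂/V₁)/ln(z₂/z₁) = ln(14.5/12.2)/ln(56.0/8.8) = 0.17271/1.85060 = 0.0933
Extrapolate from 56.0 m to 73.4 m: V₃ = 14.5 × (73.4/56.0)^0.0933 = 14.5 × 1.0256 = 14.8708 m/s

14.9 m/s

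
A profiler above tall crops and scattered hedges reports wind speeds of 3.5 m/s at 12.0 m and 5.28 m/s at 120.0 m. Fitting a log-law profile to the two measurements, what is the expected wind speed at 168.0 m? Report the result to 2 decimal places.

Log law: V ∝ ln(z/z₀). From the pair, with r = V₁/V₂ = 0.66288,
ln z₀ = (ln z₁ − r·ln z₂)/(1 − r) = (2.4849 − 0.66288×4.7875)/0.33712 = -2.0426 → z₀ = 0.1297 m
V₃ = V₁ · ln(z₃/z₀)/ln(z₁/z₀) = 3.5 × 7.1666/4.5276 = 5.5401 m/s

5.54 m/s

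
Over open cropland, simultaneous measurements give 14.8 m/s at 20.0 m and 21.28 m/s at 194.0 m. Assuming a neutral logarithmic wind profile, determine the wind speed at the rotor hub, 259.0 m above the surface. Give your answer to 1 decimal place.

Log law: V ∝ ln(z/z₀). From the pair, with r = V₁/V₂ = 0.69549,
ln z₀ = (ln z₁ − r·ln z₂)/(1 − r) = (2.9957 − 0.69549×5.2679)/0.30451 = -2.1937 → z₀ = 0.1115 m
V₃ = V₁ · ln(z₃/z₀)/ln(z₁/z₀) = 14.8 × 7.7505/5.1894 = 22.1041 m/s

22.1 m/s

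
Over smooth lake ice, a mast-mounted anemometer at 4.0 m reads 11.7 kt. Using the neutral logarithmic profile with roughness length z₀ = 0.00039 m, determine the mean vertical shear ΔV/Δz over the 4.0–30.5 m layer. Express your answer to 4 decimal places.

Log law: V₂ = V₁ · ln(z₂/z₀)/ln(z₁/z₀) = 11.7 × 11.2671/9.2357 = 14.2735 kt
ΔV/Δz = (14.2735 − 11.7)/(30.5 − 4.0) = 2.5735/26.5000 = 0.09711 kt/m

0.0971 kt/m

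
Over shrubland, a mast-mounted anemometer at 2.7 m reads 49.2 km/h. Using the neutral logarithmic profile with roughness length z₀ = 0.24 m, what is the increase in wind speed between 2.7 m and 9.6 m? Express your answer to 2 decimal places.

Log law: V₂ = V₁ · ln(z₂/z₀)/ln(z₁/z₀) = 49.2 × 3.6889/2.4204 = 74.9856 km/h
ΔV = 74.9856 − 49.2 = 25.7856 km/h

25.79 km/h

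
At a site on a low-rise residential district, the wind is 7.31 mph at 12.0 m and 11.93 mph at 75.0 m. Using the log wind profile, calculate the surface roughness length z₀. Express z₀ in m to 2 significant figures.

z₀ ≈ 0.66 m

Log law: V(z) ∝ ln(z/z₀). With r = V₁/V₂ = 7.31/11.93 = 0.61274,
r · ln(z₂/z₀) = ln(z₁/z₀) ⇒ ln z₀ = (ln z₁ − r·ln z₂)/(1 − r)
ln z₀ = (2.48491 − 0.61274×4.31749) / 0.38726 = -0.4147
z₀ = exp(-0.4147) = 0.6605 m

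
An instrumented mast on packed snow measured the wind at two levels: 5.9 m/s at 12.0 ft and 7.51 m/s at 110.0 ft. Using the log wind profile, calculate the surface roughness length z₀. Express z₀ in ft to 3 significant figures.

z₀ ≈ 0.00357 ft

Log law: V(z) ∝ ln(z/z₀). With r = V₁/V₂ = 5.9/7.51 = 0.78562,
r · ln(z₂/z₀) = ln(z₁/z₀) ⇒ ln z₀ = (ln z₁ − r·ln z₂)/(1 − r)
ln z₀ = (2.48491 − 0.78562×4.70048) / 0.21438 = -5.6343
z₀ = exp(-5.6343) = 0.003573 ft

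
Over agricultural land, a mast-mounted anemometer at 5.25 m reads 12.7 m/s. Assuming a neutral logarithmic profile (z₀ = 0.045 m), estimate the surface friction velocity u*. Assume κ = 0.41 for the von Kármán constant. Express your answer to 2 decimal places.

u* ≈ 1.09 m/s

Log law: V(z) = (u*/κ) · ln(z/z₀) ⇒ u* = κ · V / ln(z/z₀)
u* = 0.41 × 12.7 / ln(5.25/0.045) = 0.41 × 12.7 / 4.7593
   = 5.2070 / 4.7593 = 1.0941 m/s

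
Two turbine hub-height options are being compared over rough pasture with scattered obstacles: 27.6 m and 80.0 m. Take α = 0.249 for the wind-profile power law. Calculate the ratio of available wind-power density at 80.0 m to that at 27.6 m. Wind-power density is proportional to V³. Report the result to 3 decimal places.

2.214

Speed ratio: V_B/V_A = (z_B/z_A)^α = (80.0/27.6)^0.249 = (2.8986)^0.249 = 1.30342
Power-density ratio: P_B/P_A = (V_B/V_A)³ = (1.30342)³ = 2.21436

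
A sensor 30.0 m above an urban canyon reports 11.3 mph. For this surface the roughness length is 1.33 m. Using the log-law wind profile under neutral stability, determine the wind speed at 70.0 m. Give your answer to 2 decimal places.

14.37 mph

Log law: V(z) ∝ ln(z/z₀), so V₂/V₁ = ln(z₂/z₀) / ln(z₁/z₀).
ln(70.0/1.33) = 3.9633, ln(30.0/1.33) = 3.1160
V₂ = 11.3 × 3.9633/3.1160 = 11.3 × 1.2719 = 14.3727 mph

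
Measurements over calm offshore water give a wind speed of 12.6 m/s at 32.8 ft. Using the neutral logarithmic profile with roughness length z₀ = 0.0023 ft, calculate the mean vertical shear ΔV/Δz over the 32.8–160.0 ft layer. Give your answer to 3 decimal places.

Log law: V₂ = V₁ · ln(z₂/z₀)/ln(z₁/z₀) = 12.6 × 11.1500/9.5653 = 14.6875 m/s
ΔV/Δz = (14.6875 − 12.6)/(160.0 − 32.8) = 2.0875/127.2000 = 0.01641 m/s/ft

0.016 m/s/ft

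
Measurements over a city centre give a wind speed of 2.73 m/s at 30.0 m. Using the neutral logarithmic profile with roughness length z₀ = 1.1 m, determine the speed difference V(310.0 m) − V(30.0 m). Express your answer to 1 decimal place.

1.9 m/s

Log law: V₂ = V₁ · ln(z₂/z₀)/ln(z₁/z₀) = 2.73 × 5.6413/3.3059 = 4.6586 m/s
ΔV = 4.6586 − 2.73 = 1.9286 m/s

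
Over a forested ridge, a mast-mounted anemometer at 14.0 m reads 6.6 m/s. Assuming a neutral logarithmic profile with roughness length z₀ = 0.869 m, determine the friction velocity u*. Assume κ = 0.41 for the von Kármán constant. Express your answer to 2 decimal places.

Log law: V(z) = (u*/κ) · ln(z/z₀) ⇒ u* = κ · V / ln(z/z₀)
u* = 0.41 × 6.6 / ln(14.0/0.869) = 0.41 × 6.6 / 2.7795
   = 2.7060 / 2.7795 = 0.9736 m/s

u* ≈ 0.97 m/s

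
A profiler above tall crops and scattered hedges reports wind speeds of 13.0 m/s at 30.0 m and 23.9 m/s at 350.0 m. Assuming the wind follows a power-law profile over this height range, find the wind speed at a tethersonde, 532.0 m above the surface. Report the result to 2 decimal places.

First find α: α = ln(V₂/V₁)/ln(z₂/z₁) = ln(23.9/13.0)/ln(350.0/30.0) = 0.60893/2.45674 = 0.2479
Extrapolate from 350.0 m to 532.0 m: V₃ = 23.9 × (532.0/350.0)^0.2479 = 23.9 × 1.1094 = 26.5137 m/s

26.51 m/s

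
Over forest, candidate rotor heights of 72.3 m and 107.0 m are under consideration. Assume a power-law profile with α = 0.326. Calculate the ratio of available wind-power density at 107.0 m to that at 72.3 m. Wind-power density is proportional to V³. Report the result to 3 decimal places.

Speed ratio: V_B/V_A = (z_B/z_A)^α = (107.0/72.3)^0.326 = (1.4799)^0.326 = 1.13632
Power-density ratio: P_B/P_A = (V_B/V_A)³ = (1.13632)³ = 1.46724

1.467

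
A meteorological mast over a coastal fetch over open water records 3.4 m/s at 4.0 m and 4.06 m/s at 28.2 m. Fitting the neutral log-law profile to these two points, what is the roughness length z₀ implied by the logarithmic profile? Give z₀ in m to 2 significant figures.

z₀ ≈ 0.00017 m

Log law: V(z) ∝ ln(z/z₀). With r = V₁/V₂ = 3.4/4.06 = 0.83744,
r · ln(z₂/z₀) = ln(z₁/z₀) ⇒ ln z₀ = (ln z₁ − r·ln z₂)/(1 − r)
ln z₀ = (1.38629 − 0.83744×3.33932) / 0.16256 = -8.6748
z₀ = exp(-8.6748) = 0.0001708 m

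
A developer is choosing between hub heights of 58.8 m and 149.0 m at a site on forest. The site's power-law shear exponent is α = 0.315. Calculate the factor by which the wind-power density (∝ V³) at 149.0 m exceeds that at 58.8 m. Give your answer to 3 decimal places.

2.408

Speed ratio: V_B/V_A = (z_B/z_A)^α = (149.0/58.8)^0.315 = (2.5340)^0.315 = 1.34029
Power-density ratio: P_B/P_A = (V_B/V_A)³ = (1.34029)³ = 2.40768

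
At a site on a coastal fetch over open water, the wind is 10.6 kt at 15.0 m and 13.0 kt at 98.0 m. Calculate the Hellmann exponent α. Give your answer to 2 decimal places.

Power law: V₂/V₁ = (z₂/z₁)^α ⇒ α = ln(V₂/V₁) / ln(z₂/z₁)
α = ln(13.0/10.6) / ln(98.0/15.0) = ln(1.2264) / ln(6.5333)
  = 0.20410 / 1.87692 = 0.10874

α ≈ 0.11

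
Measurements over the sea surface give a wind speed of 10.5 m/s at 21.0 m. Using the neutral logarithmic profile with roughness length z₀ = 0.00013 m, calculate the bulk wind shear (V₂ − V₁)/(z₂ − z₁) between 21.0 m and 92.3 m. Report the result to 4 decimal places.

Log law: V₂ = V₁ · ln(z₂/z₀)/ln(z₁/z₀) = 10.5 × 13.4730/11.9925 = 11.7963 m/s
ΔV/Δz = (11.7963 − 10.5)/(92.3 − 21.0) = 1.2963/71.3000 = 0.01818 m/s/m

0.0182 m/s/m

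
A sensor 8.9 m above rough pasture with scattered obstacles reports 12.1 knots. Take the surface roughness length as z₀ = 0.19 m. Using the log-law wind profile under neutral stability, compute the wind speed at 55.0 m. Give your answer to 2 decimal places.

17.83 knots

Log law: V(z) ∝ ln(z/z₀), so V₂/V₁ = ln(z₂/z₀) / ln(z₁/z₀).
ln(55.0/0.19) = 5.6681, ln(8.9/0.19) = 3.8468
V₂ = 12.1 × 5.6681/3.8468 = 12.1 × 1.4735 = 17.8288 knots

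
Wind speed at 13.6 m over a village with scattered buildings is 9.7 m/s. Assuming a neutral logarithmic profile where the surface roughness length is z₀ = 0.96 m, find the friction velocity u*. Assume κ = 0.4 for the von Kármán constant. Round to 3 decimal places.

u* ≈ 1.464 m/s

Log law: V(z) = (u*/κ) · ln(z/z₀) ⇒ u* = κ · V / ln(z/z₀)
u* = 0.4 × 9.7 / ln(13.6/0.96) = 0.4 × 9.7 / 2.6509
   = 3.8800 / 2.6509 = 1.4637 m/s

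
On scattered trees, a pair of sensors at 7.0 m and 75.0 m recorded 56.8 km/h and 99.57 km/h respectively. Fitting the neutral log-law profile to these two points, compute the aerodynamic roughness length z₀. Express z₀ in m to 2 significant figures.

z₀ ≈ 0.30 m

Log law: V(z) ∝ ln(z/z₀). With r = V₁/V₂ = 56.8/99.57 = 0.57045,
r · ln(z₂/z₀) = ln(z₁/z₀) ⇒ ln z₀ = (ln z₁ − r·ln z₂)/(1 − r)
ln z₀ = (1.94591 − 0.57045×4.31749) / 0.42955 = -1.2036
z₀ = exp(-1.2036) = 0.3001 m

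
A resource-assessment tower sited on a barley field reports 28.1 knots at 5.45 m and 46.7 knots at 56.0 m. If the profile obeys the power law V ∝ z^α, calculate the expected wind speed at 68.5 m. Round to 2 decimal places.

First find α: α = ln(V₂/V₁)/ln(z₂/z₁) = ln(46.7/28.1)/ln(56.0/5.45) = 0.50797/2.32974 = 0.2180
Extrapolate from 56.0 m to 68.5 m: V₃ = 46.7 × (68.5/56.0)^0.2180 = 46.7 × 1.0449 = 48.7973 knots

48.80 knots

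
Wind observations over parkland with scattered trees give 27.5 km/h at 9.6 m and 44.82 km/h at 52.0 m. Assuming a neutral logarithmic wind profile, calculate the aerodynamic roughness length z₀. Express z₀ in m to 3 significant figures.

z₀ ≈ 0.657 m

Log law: V(z) ∝ ln(z/z₀). With r = V₁/V₂ = 27.5/44.82 = 0.61357,
r · ln(z₂/z₀) = ln(z₁/z₀) ⇒ ln z₀ = (ln z₁ − r·ln z₂)/(1 − r)
ln z₀ = (2.26176 − 0.61357×3.95124) / 0.38643 = -0.4207
z₀ = exp(-0.4207) = 0.6566 m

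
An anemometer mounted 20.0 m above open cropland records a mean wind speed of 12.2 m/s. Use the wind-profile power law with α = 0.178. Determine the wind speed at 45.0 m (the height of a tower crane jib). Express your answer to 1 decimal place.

14.1 m/s

Power-law profile: V₂ = V₁ · (z₂/z₁)^α
V₂ = 12.2 × (45.0/20.0)^0.178 = 12.2 × (2.2500)^0.178
    = 12.2 × 1.1553 = 14.0945 m/s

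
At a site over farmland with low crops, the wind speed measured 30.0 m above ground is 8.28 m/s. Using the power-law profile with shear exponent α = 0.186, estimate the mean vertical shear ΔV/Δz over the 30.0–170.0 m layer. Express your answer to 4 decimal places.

Power law: V₂ = V₁ · (z₂/z₁)^α = 8.28 × (5.6667)^0.186 = 11.4327 m/s
ΔV/Δz = (11.4327 − 8.28)/(170.0 − 30.0) = 3.1527/140.0000 = 0.02252 m/s/m

0.0225 m/s/m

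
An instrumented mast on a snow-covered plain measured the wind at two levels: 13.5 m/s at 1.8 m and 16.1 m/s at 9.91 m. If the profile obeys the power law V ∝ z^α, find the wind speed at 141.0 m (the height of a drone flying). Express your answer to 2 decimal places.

21.18 m/s

First find α: α = ln(V₂/V₁)/ln(z₂/z₁) = ln(16.1/13.5)/ln(9.91/1.8) = 0.17613/1.70576 = 0.1033
Extrapolate from 9.91 m to 141.0 m: V₃ = 16.1 × (141.0/9.91)^0.1033 = 16.1 × 1.3154 = 21.1785 m/s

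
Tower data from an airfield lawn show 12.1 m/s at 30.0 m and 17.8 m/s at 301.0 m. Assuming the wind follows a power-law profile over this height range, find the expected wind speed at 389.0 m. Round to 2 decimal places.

First find α: α = ln(V₂/V₁)/ln(z₂/z₁) = ln(17.8/12.1)/ln(301.0/30.0) = 0.38599/2.30591 = 0.1674
Extrapolate from 301.0 m to 389.0 m: V₃ = 17.8 × (389.0/301.0)^0.1674 = 17.8 × 1.0439 = 18.5808 m/s

18.58 m/s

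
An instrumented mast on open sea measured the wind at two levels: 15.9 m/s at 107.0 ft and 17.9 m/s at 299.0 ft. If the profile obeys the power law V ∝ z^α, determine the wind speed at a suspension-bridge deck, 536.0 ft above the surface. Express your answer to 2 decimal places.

19.15 m/s

First find α: α = ln(V₂/V₁)/ln(z₂/z₁) = ln(17.9/15.9)/ln(299.0/107.0) = 0.11848/1.02761 = 0.1153
Extrapolate from 299.0 ft to 536.0 ft: V₃ = 17.9 × (536.0/299.0)^0.1153 = 17.9 × 1.0696 = 19.1461 m/s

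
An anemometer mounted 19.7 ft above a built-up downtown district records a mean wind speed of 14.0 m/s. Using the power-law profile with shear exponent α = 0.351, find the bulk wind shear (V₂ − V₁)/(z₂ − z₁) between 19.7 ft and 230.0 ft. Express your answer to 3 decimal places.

Power law: V₂ = V₁ · (z₂/z₁)^α = 14.0 × (11.6751)^0.351 = 33.1693 m/s
ΔV/Δz = (33.1693 − 14.0)/(230.0 − 19.7) = 19.1693/210.3000 = 0.09115 m/s/ft

0.091 m/s/ft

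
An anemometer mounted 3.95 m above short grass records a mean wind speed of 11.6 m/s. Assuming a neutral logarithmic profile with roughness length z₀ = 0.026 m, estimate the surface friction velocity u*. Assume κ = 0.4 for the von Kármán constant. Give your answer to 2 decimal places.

Log law: V(z) = (u*/κ) · ln(z/z₀) ⇒ u* = κ · V / ln(z/z₀)
u* = 0.4 × 11.6 / ln(3.95/0.026) = 0.4 × 11.6 / 5.0234
   = 4.6400 / 5.0234 = 0.9237 m/s

u* ≈ 0.92 m/s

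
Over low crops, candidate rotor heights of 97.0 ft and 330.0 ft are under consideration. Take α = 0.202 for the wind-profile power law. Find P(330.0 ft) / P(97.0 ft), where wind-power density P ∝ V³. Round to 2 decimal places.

2.10

Speed ratio: V_B/V_A = (z_B/z_A)^α = (330.0/97.0)^0.202 = (3.4021)^0.202 = 1.28060
Power-density ratio: P_B/P_A = (V_B/V_A)³ = (1.28060)³ = 2.10008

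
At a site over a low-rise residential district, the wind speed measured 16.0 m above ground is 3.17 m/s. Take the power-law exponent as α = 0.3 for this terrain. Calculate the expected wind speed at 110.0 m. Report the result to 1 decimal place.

Power-law profile: V₂ = V₁ · (z₂/z₁)^α
V₂ = 3.17 × (110.0/16.0)^0.3 = 3.17 × (6.8750)^0.3
    = 3.17 × 1.7831 = 5.6525 m/s

5.7 m/s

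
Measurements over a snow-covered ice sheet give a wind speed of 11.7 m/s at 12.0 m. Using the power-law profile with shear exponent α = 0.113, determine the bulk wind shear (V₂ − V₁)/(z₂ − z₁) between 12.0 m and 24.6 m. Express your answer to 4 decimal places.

Power law: V₂ = V₁ · (z₂/z₁)^α = 11.7 × (2.0500)^0.113 = 12.6886 m/s
ΔV/Δz = (12.6886 − 11.7)/(24.6 − 12.0) = 0.9886/12.6000 = 0.07846 m/s/m

0.0785 m/s/m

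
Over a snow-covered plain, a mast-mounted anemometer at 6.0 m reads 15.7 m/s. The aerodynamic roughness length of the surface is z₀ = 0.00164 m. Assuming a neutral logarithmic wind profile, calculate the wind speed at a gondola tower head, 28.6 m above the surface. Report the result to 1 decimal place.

Log law: V(z) ∝ ln(z/z₀), so V₂/V₁ = ln(z₂/z₀) / ln(z₁/z₀).
ln(28.6/0.00164) = 9.7665, ln(6.0/0.00164) = 8.2048
V₂ = 15.7 × 9.7665/8.2048 = 15.7 × 1.1903 = 18.6882 m/s

18.7 m/s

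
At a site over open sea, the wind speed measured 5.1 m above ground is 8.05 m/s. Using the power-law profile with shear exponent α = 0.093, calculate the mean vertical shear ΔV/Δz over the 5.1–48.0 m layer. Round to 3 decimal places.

0.044 m/s/m

Power law: V₂ = V₁ · (z₂/z₁)^α = 8.05 × (9.4118)^0.093 = 9.9162 m/s
ΔV/Δz = (9.9162 − 8.05)/(48.0 − 5.1) = 1.8662/42.9000 = 0.04350 m/s/m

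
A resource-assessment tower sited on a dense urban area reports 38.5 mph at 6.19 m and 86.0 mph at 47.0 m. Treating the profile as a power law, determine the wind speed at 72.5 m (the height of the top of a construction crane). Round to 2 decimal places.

First find α: α = ln(V₂/V₁)/ln(z₂/z₁) = ln(86.0/38.5)/ln(47.0/6.19) = 0.80369/2.02721 = 0.3965
Extrapolate from 47.0 m to 72.5 m: V₃ = 86.0 × (72.5/47.0)^0.3965 = 86.0 × 1.1875 = 102.1236 mph

102.12 mph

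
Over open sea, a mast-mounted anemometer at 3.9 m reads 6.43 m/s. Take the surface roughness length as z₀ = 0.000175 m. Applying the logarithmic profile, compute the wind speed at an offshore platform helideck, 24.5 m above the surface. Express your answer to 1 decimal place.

Log law: V(z) ∝ ln(z/z₀), so V₂/V₁ = ln(z₂/z₀) / ln(z₁/z₀).
ln(24.5/0.000175) = 11.8494, ln(3.9/0.000175) = 10.0117
V₂ = 6.43 × 11.8494/10.0117 = 6.43 × 1.1836 = 7.6103 m/s

7.6 m/s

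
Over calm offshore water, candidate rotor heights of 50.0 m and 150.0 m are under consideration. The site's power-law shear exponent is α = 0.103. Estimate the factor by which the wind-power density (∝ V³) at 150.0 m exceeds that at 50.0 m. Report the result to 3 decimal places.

Speed ratio: V_B/V_A = (z_B/z_A)^α = (150.0/50.0)^0.103 = (3.0000)^0.103 = 1.11981
Power-density ratio: P_B/P_A = (V_B/V_A)³ = (1.11981)³ = 1.40420

1.404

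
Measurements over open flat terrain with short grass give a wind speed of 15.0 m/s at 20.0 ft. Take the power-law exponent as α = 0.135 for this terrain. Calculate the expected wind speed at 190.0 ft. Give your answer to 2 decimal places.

20.33 m/s

Power-law profile: V₂ = V₁ · (z₂/z₁)^α
V₂ = 15.0 × (190.0/20.0)^0.135 = 15.0 × (9.5000)^0.135
    = 15.0 × 1.3552 = 20.3275 m/s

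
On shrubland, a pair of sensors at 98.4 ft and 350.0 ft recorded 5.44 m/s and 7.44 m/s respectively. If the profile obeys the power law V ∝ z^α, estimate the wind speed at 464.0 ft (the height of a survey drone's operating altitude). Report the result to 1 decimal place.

8.0 m/s

First find α: α = ln(V₂/V₁)/ln(z₂/z₁) = ln(7.44/5.44)/ln(350.0/98.4) = 0.31309/1.26889 = 0.2467
Extrapolate from 350.0 ft to 464.0 ft: V₃ = 7.44 × (464.0/350.0)^0.2467 = 7.44 × 1.0720 = 7.9760 m/s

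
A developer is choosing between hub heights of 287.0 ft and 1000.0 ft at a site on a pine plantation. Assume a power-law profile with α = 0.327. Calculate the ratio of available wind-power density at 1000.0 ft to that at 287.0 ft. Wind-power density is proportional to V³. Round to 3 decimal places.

Speed ratio: V_B/V_A = (z_B/z_A)^α = (1000.0/287.0)^0.327 = (3.4843)^0.327 = 1.50409
Power-density ratio: P_B/P_A = (V_B/V_A)³ = (1.50409)³ = 3.40265

3.403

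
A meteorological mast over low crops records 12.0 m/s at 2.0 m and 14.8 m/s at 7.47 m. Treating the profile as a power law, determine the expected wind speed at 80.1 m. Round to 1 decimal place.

21.6 m/s

First find α: α = ln(V₂/V₁)/ln(z₂/z₁) = ln(14.8/12.0)/ln(7.47/2.0) = 0.20972/1.31775 = 0.1592
Extrapolate from 7.47 m to 80.1 m: V₃ = 14.8 × (80.1/7.47)^0.1592 = 14.8 × 1.4587 = 21.5892 m/s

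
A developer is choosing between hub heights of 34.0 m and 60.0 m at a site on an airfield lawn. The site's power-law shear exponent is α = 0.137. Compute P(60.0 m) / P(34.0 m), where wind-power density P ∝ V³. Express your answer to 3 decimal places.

1.263

Speed ratio: V_B/V_A = (z_B/z_A)^α = (60.0/34.0)^0.137 = (1.7647)^0.137 = 1.08092
Power-density ratio: P_B/P_A = (V_B/V_A)³ = (1.08092)³ = 1.26294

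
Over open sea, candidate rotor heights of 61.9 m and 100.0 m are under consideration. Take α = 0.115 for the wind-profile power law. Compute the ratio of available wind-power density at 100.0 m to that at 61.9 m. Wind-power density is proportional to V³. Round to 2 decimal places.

1.18

Speed ratio: V_B/V_A = (z_B/z_A)^α = (100.0/61.9)^0.115 = (1.6155)^0.115 = 1.05671
Power-density ratio: P_B/P_A = (V_B/V_A)³ = (1.05671)³ = 1.17996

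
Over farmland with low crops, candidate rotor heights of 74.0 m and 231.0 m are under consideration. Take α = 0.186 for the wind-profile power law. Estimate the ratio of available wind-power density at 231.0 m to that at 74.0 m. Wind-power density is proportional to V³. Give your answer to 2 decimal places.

1.89

Speed ratio: V_B/V_A = (z_B/z_A)^α = (231.0/74.0)^0.186 = (3.1216)^0.186 = 1.23582
Power-density ratio: P_B/P_A = (V_B/V_A)³ = (1.23582)³ = 1.88740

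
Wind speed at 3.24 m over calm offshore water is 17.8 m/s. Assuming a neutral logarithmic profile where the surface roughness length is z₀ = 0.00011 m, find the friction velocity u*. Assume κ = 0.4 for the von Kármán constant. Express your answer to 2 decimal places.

u* ≈ 0.69 m/s

Log law: V(z) = (u*/κ) · ln(z/z₀) ⇒ u* = κ · V / ln(z/z₀)
u* = 0.4 × 17.8 / ln(3.24/0.00011) = 0.4 × 17.8 / 10.2906
   = 7.1200 / 10.2906 = 0.6919 m/s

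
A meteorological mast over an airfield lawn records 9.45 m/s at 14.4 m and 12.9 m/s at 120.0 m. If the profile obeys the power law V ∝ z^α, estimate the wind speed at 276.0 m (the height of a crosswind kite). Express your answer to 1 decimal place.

14.6 m/s

First find α: α = ln(V₂/V₁)/ln(z₂/z₁) = ln(12.9/9.45)/ln(120.0/14.4) = 0.31121/2.12026 = 0.1468
Extrapolate from 120.0 m to 276.0 m: V₃ = 12.9 × (276.0/120.0)^0.1468 = 12.9 × 1.1300 = 14.5775 m/s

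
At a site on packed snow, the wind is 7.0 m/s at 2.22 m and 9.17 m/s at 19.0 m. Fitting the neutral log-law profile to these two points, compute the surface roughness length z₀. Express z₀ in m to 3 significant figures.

Log law: V(z) ∝ ln(z/z₀). With r = V₁/V₂ = 7.0/9.17 = 0.76336,
r · ln(z₂/z₀) = ln(z₁/z₀) ⇒ ln z₀ = (ln z₁ − r·ln z₂)/(1 − r)
ln z₀ = (0.79751 − 0.76336×2.94444) / 0.23664 = -6.1281
z₀ = exp(-6.1281) = 0.002181 m

z₀ ≈ 0.00218 m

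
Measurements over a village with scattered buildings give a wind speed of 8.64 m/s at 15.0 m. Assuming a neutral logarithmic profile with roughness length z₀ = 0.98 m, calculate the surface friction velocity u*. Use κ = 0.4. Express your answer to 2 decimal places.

Log law: V(z) = (u*/κ) · ln(z/z₀) ⇒ u* = κ · V / ln(z/z₀)
u* = 0.4 × 8.64 / ln(15.0/0.98) = 0.4 × 8.64 / 2.7283
   = 3.4560 / 2.7283 = 1.2667 m/s

u* ≈ 1.27 m/s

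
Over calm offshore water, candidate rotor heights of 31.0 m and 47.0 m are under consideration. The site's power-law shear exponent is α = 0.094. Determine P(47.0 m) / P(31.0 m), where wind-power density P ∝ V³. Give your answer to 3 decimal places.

Speed ratio: V_B/V_A = (z_B/z_A)^α = (47.0/31.0)^0.094 = (1.5161)^0.094 = 1.03989
Power-density ratio: P_B/P_A = (V_B/V_A)³ = (1.03989)³ = 1.12452

1.125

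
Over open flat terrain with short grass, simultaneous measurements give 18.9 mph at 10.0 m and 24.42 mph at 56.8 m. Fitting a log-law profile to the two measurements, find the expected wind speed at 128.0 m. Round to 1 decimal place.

Log law: V ∝ ln(z/z₀). From the pair, with r = V₁/V₂ = 0.77396,
ln z₀ = (ln z₁ − r·ln z₂)/(1 − r) = (2.3026 − 0.77396×4.0395)/0.22604 = -3.6446 → z₀ = 0.02613 m
V₃ = V₁ · ln(z₃/z₀)/ln(z₁/z₀) = 18.9 × 8.4966/5.9472 = 27.0021 mph

27.0 mph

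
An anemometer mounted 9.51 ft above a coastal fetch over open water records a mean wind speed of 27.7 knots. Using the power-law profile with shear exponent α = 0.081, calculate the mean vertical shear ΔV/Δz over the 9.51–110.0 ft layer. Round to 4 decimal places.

Power law: V₂ = V₁ · (z₂/z₁)^α = 27.7 × (11.5668)^0.081 = 33.7754 knots
ΔV/Δz = (33.7754 − 27.7)/(110.0 − 9.51) = 6.0754/100.4900 = 0.06046 knots/ft

0.0605 knots/ft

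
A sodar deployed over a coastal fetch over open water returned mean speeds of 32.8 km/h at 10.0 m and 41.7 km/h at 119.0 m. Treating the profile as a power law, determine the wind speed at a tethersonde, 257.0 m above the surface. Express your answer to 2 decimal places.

First find α: α = ln(V₂/V₁)/ln(z₂/z₁) = ln(41.7/32.8)/ln(119.0/10.0) = 0.24007/2.47654 = 0.0969
Extrapolate from 119.0 m to 257.0 m: V₃ = 41.7 × (257.0/119.0)^0.0969 = 41.7 × 1.0775 = 44.9315 km/h

44.93 km/h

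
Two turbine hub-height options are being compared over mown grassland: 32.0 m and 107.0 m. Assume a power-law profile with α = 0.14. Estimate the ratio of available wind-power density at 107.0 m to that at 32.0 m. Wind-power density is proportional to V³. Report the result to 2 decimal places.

1.66

Speed ratio: V_B/V_A = (z_B/z_A)^α = (107.0/32.0)^0.14 = (3.3438)^0.14 = 1.18411
Power-density ratio: P_B/P_A = (V_B/V_A)³ = (1.18411)³ = 1.66027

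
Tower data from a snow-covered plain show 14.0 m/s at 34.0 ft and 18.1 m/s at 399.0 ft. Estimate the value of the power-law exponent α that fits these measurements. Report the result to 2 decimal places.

Power law: V₂/V₁ = (z₂/z₁)^α ⇒ α = ln(V₂/V₁) / ln(z₂/z₁)
α = ln(18.1/14.0) / ln(399.0/34.0) = ln(1.2929) / ln(11.7353)
  = 0.25685 / 2.46260 = 0.10430

α ≈ 0.10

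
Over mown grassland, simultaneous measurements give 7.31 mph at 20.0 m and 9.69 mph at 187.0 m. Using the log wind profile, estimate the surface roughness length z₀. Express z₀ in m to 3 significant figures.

z₀ ≈ 0.0209 m

Log law: V(z) ∝ ln(z/z₀). With r = V₁/V₂ = 7.31/9.69 = 0.75439,
r · ln(z₂/z₀) = ln(z₁/z₀) ⇒ ln z₀ = (ln z₁ − r·ln z₂)/(1 − r)
ln z₀ = (2.99573 − 0.75439×5.23111) / 0.24561 = -3.8701
z₀ = exp(-3.8701) = 0.02086 m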